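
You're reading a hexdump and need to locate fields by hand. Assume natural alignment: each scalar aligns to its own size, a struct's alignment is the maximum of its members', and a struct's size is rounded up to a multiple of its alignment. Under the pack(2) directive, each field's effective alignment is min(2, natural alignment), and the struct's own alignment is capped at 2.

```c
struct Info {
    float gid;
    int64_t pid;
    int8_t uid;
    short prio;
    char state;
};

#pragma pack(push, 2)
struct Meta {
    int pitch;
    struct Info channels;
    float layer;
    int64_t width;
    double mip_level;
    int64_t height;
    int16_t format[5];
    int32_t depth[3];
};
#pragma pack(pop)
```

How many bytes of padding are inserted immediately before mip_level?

Info: @0: gid [4B, align 4] → 4; +4 pad (align 8); @8: pid [8B, align 8] → 16; @16: uid [1B, align 1] → 17; +1 pad (align 2); @18: prio [2B, align 2] → 20; @20: state [1B, align 1] → 21; +3 tail pad (align 8); size 24, align 8
@0: pitch [4B, align 2] → 4
@4: channels [24B, align 2] → 28
@28: layer [4B, align 2] → 32
@32: width [8B, align 2] → 40
@40: mip_level [8B, align 2] → 48

0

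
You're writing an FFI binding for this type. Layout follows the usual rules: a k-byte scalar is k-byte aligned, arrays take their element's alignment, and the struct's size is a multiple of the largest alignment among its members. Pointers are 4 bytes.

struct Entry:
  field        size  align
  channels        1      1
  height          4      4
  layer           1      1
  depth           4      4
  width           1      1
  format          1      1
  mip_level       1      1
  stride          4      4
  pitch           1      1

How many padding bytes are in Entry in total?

channels at 0 (size 1, align 1) → ends 1
pad 3 to align 4 for height
height at 4 (size 4, align 4) → ends 8
layer at 8 (size 1, align 1) → ends 9
pad 3 to align 4 for depth
depth at 12 (size 4, align 4) → ends 16
width at 16 (size 1, align 1) → ends 17
format at 17 (size 1, align 1) → ends 18
mip_level at 18 (size 1, align 1) → ends 19
pad 1 to align 4 for stride
stride at 20 (size 4, align 4) → ends 24
pitch at 24 (size 1, align 1) → ends 25
tail pad 3 to reach multiple of 4
total 28 bytes, alignment 4
data bytes 18, size 28 → padding 10

10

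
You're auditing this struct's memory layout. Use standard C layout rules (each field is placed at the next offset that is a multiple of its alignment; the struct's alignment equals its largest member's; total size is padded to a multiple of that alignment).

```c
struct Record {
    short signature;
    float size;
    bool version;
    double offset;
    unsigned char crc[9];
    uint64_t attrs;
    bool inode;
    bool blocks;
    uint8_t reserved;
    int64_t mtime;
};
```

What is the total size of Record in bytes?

@0: signature [2B, align 2] → 2
+2 pad (align 4)
@4: size [4B, align 4] → 8
@8: version [1B, align 1] → 9
+7 pad (align 8)
@16: offset [8B, align 8] → 24
@24: crc [9B, align 1] → 33
+7 pad (align 8)
@40: attrs [8B, align 8] → 48
@48: inode [1B, align 1] → 49
@49: blocks [1B, align 1] → 50
@50: reserved [1B, align 1] → 51
+5 pad (align 8)
@56: mtime [8B, align 8] → 64
size 64, align 8

64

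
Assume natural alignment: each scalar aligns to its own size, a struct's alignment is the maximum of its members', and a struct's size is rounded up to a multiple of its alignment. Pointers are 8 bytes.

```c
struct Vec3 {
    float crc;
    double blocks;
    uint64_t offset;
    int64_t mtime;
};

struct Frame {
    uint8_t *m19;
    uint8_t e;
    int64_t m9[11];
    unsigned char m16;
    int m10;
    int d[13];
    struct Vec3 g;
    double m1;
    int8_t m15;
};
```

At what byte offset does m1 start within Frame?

200

Vec3: @0: crc [4B, align 4] → 4; +4 pad (align 8); @8: blocks [8B, align 8] → 16; @16: offset [8B, align 8] → 24; @24: mtime [8B, align 8] → 32; size 32, align 8
@0: m19 [8B, align 8] → 8
@8: e [1B, align 1] → 9
+7 pad (align 8)
@16: m9 [88B, align 8] → 104
@104: m16 [1B, align 1] → 105
+3 pad (align 4)
@108: m10 [4B, align 4] → 112
@112: d [52B, align 4] → 164
+4 pad (align 8)
@168: g [32B, align 8] → 200
@200: m1 [8B, align 8] → 208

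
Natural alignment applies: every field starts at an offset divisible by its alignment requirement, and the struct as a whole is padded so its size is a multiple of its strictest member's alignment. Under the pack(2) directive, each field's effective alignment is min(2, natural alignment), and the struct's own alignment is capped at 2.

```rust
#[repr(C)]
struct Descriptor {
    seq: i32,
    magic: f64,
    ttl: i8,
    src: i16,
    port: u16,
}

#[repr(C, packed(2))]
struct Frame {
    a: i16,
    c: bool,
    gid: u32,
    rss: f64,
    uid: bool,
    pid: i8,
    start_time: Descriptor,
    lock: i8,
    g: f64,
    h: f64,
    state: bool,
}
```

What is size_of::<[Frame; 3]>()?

Descriptor: 0..4  seq  (4B, 4-aligned); 4..8  -- padding (4B); 8..16  magic  (8B, 8-aligned); 16..17  ttl  (1B, 1-aligned); 17..18  -- padding (1B); 18..20  src  (2B, 2-aligned); 20..22  port  (2B, 2-aligned); 22..24  -- tail padding (2B); sizeof = 24, alignof = 8
0..2  a  (2B, 2-aligned)
2..3  c  (1B, 1-aligned)
3..4  -- padding (1B)
4..8  gid  (4B, 2-aligned)
8..16  rss  (8B, 2-aligned)
16..17  uid  (1B, 1-aligned)
17..18  pid  (1B, 1-aligned)
18..42  start_time  (24B, 2-aligned)
42..43  lock  (1B, 1-aligned)
43..44  -- padding (1B)
44..52  g  (8B, 2-aligned)
52..60  h  (8B, 2-aligned)
60..61  state  (1B, 1-aligned)
61..62  -- tail padding (1B)
sizeof = 62, alignof = 2
array of 3: 3 × 62 = 186

186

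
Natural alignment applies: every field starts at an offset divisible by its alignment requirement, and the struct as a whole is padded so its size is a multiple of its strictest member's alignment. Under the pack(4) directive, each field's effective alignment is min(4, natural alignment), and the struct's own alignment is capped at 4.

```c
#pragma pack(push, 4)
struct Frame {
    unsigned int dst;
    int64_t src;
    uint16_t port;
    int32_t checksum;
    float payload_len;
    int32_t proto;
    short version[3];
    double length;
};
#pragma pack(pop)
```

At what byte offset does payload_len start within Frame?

20

dst at 0 (size 4, align 4) → ends 4
src at 4 (size 8, align 4) → ends 12
port at 12 (size 2, align 2) → ends 14
pad 2 to align 4 for checksum
checksum at 16 (size 4, align 4) → ends 20
payload_len at 20 (size 4, align 4) → ends 24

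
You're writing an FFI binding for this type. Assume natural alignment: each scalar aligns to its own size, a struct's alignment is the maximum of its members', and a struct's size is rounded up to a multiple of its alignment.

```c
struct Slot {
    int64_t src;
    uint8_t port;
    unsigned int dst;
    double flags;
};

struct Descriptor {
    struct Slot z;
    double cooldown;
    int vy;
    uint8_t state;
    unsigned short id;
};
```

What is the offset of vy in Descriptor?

32

Slot: @0: src [8B, align 8] → 8; @8: port [1B, align 1] → 9; +3 pad (align 4); @12: dst [4B, align 4] → 16; @16: flags [8B, align 8] → 24; size 24, align 8
@0: z [24B, align 8] → 24
@24: cooldown [8B, align 8] → 32
@32: vy [4B, align 4] → 36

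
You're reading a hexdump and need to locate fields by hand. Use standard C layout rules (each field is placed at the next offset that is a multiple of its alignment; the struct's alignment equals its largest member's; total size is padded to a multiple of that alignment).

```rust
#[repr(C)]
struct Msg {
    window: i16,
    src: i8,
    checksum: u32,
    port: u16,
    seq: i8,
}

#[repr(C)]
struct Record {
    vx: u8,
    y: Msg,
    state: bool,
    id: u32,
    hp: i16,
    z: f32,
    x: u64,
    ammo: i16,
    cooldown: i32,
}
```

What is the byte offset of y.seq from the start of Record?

14

Msg: 0..2  window  (2B, 2-aligned); 2..3  src  (1B, 1-aligned); 3..4  -- padding (1B); 4..8  checksum  (4B, 4-aligned); 8..10  port  (2B, 2-aligned); 10..11  seq  (1B, 1-aligned); 11..12  -- tail padding (1B); sizeof = 12, alignof = 4
0..1  vx  (1B, 1-aligned)
1..4  -- padding (3B)
4..16  y  (12B, 4-aligned)
within Msg: seq at 10
4 + 10 = 14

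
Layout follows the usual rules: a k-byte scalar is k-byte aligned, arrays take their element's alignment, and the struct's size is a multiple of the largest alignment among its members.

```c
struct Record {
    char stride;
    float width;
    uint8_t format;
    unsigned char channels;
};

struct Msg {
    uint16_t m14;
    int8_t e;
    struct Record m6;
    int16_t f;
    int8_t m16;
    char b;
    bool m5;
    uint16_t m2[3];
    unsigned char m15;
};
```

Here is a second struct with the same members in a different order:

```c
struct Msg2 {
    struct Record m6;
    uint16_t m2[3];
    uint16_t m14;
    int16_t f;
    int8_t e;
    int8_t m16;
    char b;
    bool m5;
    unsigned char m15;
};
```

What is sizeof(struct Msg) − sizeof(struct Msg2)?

4

Record: stride at 0 (size 1, align 1) → ends 1; pad 3 to align 4 for width; width at 4 (size 4, align 4) → ends 8; format at 8 (size 1, align 1) → ends 9; channels at 9 (size 1, align 1) → ends 10; tail pad 2 to reach multiple of 4; total 12 bytes, alignment 4
m14 at 0 (size 2, align 2) → ends 2
e at 2 (size 1, align 1) → ends 3
pad 1 to align 4 for m6
m6 at 4 (size 12, align 4) → ends 16
f at 16 (size 2, align 2) → ends 18
m16 at 18 (size 1, align 1) → ends 19
b at 19 (size 1, align 1) → ends 20
m5 at 20 (size 1, align 1) → ends 21
pad 1 to align 2 for m2
m2 at 22 (size 6, align 2) → ends 28
m15 at 28 (size 1, align 1) → ends 29
tail pad 3 to reach multiple of 4
total 32 bytes, alignment 4
— Msg2 —
m6 at 0 (size 12, align 4) → ends 12
m2 at 12 (size 6, align 2) → ends 18
m14 at 18 (size 2, align 2) → ends 20
f at 20 (size 2, align 2) → ends 22
e at 22 (size 1, align 1) → ends 23
m16 at 23 (size 1, align 1) → ends 24
b at 24 (size 1, align 1) → ends 25
m5 at 25 (size 1, align 1) → ends 26
m15 at 26 (size 1, align 1) → ends 27
tail pad 1 to reach multiple of 4
total 28 bytes, alignment 4
32 − 28 = 4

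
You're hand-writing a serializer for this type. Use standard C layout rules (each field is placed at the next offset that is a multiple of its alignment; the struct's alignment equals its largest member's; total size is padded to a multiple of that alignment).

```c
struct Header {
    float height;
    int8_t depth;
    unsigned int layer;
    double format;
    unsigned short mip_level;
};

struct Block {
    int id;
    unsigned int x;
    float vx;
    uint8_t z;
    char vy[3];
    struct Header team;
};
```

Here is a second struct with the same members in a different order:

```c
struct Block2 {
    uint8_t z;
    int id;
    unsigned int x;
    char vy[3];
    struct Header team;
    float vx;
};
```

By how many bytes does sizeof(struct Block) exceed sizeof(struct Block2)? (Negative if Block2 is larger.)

Header: height at 0 (size 4, align 4) → ends 4; depth at 4 (size 1, align 1) → ends 5; pad 3 to align 4 for layer; layer at 8 (size 4, align 4) → ends 12; pad 4 to align 8 for format; format at 16 (size 8, align 8) → ends 24; mip_level at 24 (size 2, align 2) → ends 26; tail pad 6 to reach multiple of 8; total 32 bytes, alignment 8
id at 0 (size 4, align 4) → ends 4
x at 4 (size 4, align 4) → ends 8
vx at 8 (size 4, align 4) → ends 12
z at 12 (size 1, align 1) → ends 13
vy at 13 (size 3, align 1) → ends 16
team at 16 (size 32, align 8) → ends 48
total 48 bytes, alignment 8
— Block2 —
z at 0 (size 1, align 1) → ends 1
pad 3 to align 4 for id
id at 4 (size 4, align 4) → ends 8
x at 8 (size 4, align 4) → ends 12
vy at 12 (size 3, align 1) → ends 15
pad 1 to align 8 for team
team at 16 (size 32, align 8) → ends 48
vx at 48 (size 4, align 4) → ends 52
tail pad 4 to reach multiple of 8
total 56 bytes, alignment 8
48 − 56 = -8

-8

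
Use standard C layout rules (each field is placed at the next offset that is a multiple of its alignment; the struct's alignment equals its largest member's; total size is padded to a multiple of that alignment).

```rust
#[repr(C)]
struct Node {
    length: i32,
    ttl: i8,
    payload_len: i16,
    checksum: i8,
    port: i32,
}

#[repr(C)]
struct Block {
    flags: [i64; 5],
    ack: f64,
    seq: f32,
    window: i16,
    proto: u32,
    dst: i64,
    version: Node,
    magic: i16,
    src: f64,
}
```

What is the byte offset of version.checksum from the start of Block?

80

Node: @0: length [4B, align 4] → 4; @4: ttl [1B, align 1] → 5; +1 pad (align 2); @6: payload_len [2B, align 2] → 8; @8: checksum [1B, align 1] → 9; +3 pad (align 4); @12: port [4B, align 4] → 16; size 16, align 4
@0: flags [40B, align 8] → 40
@40: ack [8B, align 8] → 48
@48: seq [4B, align 4] → 52
@52: window [2B, align 2] → 54
+2 pad (align 4)
@56: proto [4B, align 4] → 60
+4 pad (align 8)
@64: dst [8B, align 8] → 72
@72: version [16B, align 4] → 88
within Node: checksum at 8
72 + 8 = 80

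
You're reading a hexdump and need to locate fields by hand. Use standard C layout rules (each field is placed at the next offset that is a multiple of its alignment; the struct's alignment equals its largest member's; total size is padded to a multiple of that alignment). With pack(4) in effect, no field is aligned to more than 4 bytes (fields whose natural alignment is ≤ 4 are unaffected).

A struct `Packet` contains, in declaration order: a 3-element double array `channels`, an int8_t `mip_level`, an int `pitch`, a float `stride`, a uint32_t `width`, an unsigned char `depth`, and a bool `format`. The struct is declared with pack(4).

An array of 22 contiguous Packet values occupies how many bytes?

968

0..24  channels  (24B, 4-aligned)
24..25  mip_level  (1B, 1-aligned)
25..28  -- padding (3B)
28..32  pitch  (4B, 4-aligned)
32..36  stride  (4B, 4-aligned)
36..40  width  (4B, 4-aligned)
40..41  depth  (1B, 1-aligned)
41..42  format  (1B, 1-aligned)
42..44  -- tail padding (2B)
sizeof = 44, alignof = 4
array of 22: 22 × 44 = 968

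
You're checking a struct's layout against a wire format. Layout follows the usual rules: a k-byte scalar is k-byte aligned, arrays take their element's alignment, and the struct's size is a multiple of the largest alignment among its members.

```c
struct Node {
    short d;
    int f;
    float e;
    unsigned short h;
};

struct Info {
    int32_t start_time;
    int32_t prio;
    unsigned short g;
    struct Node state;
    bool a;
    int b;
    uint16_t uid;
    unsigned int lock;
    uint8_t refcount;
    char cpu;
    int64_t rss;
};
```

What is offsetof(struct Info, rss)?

48

Node: 0..2  d  (2B, 2-aligned); 2..4  -- padding (2B); 4..8  f  (4B, 4-aligned); 8..12  e  (4B, 4-aligned); 12..14  h  (2B, 2-aligned); 14..16  -- tail padding (2B); sizeof = 16, alignof = 4
0..4  start_time  (4B, 4-aligned)
4..8  prio  (4B, 4-aligned)
8..10  g  (2B, 2-aligned)
10..12  -- padding (2B)
12..28  state  (16B, 4-aligned)
28..29  a  (1B, 1-aligned)
29..32  -- padding (3B)
32..36  b  (4B, 4-aligned)
36..38  uid  (2B, 2-aligned)
38..40  -- padding (2B)
40..44  lock  (4B, 4-aligned)
44..45  refcount  (1B, 1-aligned)
45..46  cpu  (1B, 1-aligned)
46..48  -- padding (2B)
48..56  rss  (8B, 8-aligned)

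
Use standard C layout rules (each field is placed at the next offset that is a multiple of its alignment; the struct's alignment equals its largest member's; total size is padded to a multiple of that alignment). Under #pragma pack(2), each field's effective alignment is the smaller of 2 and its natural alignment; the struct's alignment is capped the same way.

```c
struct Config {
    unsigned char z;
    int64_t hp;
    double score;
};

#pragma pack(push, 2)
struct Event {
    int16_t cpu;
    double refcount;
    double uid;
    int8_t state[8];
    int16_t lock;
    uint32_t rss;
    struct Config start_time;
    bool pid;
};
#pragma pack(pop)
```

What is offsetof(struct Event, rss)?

28

Config: 0..1  z  (1B, 1-aligned); 1..8  -- padding (7B); 8..16  hp  (8B, 8-aligned); 16..24  score  (8B, 8-aligned); sizeof = 24, alignof = 8
0..2  cpu  (2B, 2-aligned)
2..10  refcount  (8B, 2-aligned)
10..18  uid  (8B, 2-aligned)
18..26  state  (8B, 1-aligned)
26..28  lock  (2B, 2-aligned)
28..32  rss  (4B, 2-aligned)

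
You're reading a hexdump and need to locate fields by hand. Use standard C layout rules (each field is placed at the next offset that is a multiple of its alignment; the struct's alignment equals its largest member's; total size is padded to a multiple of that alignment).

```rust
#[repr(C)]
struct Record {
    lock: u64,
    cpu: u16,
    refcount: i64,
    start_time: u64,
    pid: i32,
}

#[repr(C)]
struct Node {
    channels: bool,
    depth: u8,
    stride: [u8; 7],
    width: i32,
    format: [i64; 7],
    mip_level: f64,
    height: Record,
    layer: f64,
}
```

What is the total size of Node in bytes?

128

Record: 0..8  lock  (8B, 8-aligned); 8..10  cpu  (2B, 2-aligned); 10..16  -- padding (6B); 16..24  refcount  (8B, 8-aligned); 24..32  start_time  (8B, 8-aligned); 32..36  pid  (4B, 4-aligned); 36..40  -- tail padding (4B); sizeof = 40, alignof = 8
0..1  channels  (1B, 1-aligned)
1..2  depth  (1B, 1-aligned)
2..9  stride  (7B, 1-aligned)
9..12  -- padding (3B)
12..16  width  (4B, 4-aligned)
16..72  format  (56B, 8-aligned)
72..80  mip_level  (8B, 8-aligned)
80..120  height  (40B, 8-aligned)
120..128  layer  (8B, 8-aligned)
sizeof = 128, alignof = 8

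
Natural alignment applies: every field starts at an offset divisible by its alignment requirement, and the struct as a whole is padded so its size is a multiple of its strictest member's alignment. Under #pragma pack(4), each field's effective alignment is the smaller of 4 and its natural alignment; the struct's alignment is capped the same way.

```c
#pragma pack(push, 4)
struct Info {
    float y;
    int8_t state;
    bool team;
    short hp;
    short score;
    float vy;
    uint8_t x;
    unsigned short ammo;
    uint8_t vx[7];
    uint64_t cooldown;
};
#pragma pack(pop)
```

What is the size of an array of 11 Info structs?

@0: y [4B, align 4] → 4
@4: state [1B, align 1] → 5
@5: team [1B, align 1] → 6
@6: hp [2B, align 2] → 8
@8: score [2B, align 2] → 10
+2 pad (align 4)
@12: vy [4B, align 4] → 16
@16: x [1B, align 1] → 17
+1 pad (align 2)
@18: ammo [2B, align 2] → 20
@20: vx [7B, align 1] → 27
+1 pad (align 4)
@28: cooldown [8B, align 4] → 36
size 36, align 4
array of 11: 11 × 36 = 396

396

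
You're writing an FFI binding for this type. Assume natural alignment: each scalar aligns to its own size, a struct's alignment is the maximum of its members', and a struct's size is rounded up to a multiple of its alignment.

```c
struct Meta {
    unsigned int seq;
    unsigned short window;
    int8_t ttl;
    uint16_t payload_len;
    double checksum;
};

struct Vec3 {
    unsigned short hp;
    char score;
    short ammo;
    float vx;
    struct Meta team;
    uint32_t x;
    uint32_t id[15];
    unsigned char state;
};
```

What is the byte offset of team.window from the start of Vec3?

Meta: seq at 0 (size 4, align 4) → ends 4; window at 4 (size 2, align 2) → ends 6; ttl at 6 (size 1, align 1) → ends 7; pad 1 to align 2 for payload_len; payload_len at 8 (size 2, align 2) → ends 10; pad 6 to align 8 for checksum; checksum at 16 (size 8, align 8) → ends 24; total 24 bytes, alignment 8
hp at 0 (size 2, align 2) → ends 2
score at 2 (size 1, align 1) → ends 3
pad 1 to align 2 for ammo
ammo at 4 (size 2, align 2) → ends 6
pad 2 to align 4 for vx
vx at 8 (size 4, align 4) → ends 12
pad 4 to align 8 for team
team at 16 (size 24, align 8) → ends 40
within Meta: window at 4
16 + 4 = 20

20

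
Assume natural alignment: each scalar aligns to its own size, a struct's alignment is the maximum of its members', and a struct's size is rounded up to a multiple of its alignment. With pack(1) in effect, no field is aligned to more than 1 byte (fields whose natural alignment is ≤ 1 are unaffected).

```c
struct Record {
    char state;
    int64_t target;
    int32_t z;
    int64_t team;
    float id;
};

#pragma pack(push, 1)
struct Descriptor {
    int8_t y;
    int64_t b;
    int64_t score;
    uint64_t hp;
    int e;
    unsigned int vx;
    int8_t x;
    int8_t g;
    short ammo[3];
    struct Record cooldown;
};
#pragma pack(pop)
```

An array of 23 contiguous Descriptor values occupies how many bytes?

Record: @0: state [1B, align 1] → 1; +7 pad (align 8); @8: target [8B, align 8] → 16; @16: z [4B, align 4] → 20; +4 pad (align 8); @24: team [8B, align 8] → 32; @32: id [4B, align 4] → 36; +4 tail pad (align 8); size 40, align 8
@0: y [1B, align 1] → 1
@1: b [8B, align 1] → 9
@9: score [8B, align 1] → 17
@17: hp [8B, align 1] → 25
@25: e [4B, align 1] → 29
@29: vx [4B, align 1] → 33
@33: x [1B, align 1] → 34
@34: g [1B, align 1] → 35
@35: ammo [6B, align 1] → 41
@41: cooldown [40B, align 1] → 81
size 81, align 1
array of 23: 23 × 81 = 1863

1863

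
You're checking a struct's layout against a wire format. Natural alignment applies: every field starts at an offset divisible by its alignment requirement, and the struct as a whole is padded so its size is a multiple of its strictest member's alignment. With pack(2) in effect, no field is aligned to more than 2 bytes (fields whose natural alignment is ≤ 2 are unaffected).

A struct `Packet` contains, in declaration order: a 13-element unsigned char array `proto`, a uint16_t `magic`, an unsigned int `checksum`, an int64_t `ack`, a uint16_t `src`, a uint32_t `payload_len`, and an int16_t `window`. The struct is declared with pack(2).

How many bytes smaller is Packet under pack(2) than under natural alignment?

12

natural layout:
  proto at 0 (size 13, align 1) → ends 13
  pad 1 to align 2 for magic
  magic at 14 (size 2, align 2) → ends 16
  checksum at 16 (size 4, align 4) → ends 20
  pad 4 to align 8 for ack
  ack at 24 (size 8, align 8) → ends 32
  src at 32 (size 2, align 2) → ends 34
  pad 2 to align 4 for payload_len
  payload_len at 36 (size 4, align 4) → ends 40
  window at 40 (size 2, align 2) → ends 42
  tail pad 6 to reach multiple of 8
  total 48 bytes, alignment 8
packed(2) layout:
  proto at 0 (size 13, align 1) → ends 13
  pad 1 to align 2 for magic
  magic at 14 (size 2, align 2) → ends 16
  checksum at 16 (size 4, align 2) → ends 20
  ack at 20 (size 8, align 2) → ends 28
  src at 28 (size 2, align 2) → ends 30
  payload_len at 30 (size 4, align 2) → ends 34
  window at 34 (size 2, align 2) → ends 36
  total 36 bytes, alignment 2
48 − 36 = 12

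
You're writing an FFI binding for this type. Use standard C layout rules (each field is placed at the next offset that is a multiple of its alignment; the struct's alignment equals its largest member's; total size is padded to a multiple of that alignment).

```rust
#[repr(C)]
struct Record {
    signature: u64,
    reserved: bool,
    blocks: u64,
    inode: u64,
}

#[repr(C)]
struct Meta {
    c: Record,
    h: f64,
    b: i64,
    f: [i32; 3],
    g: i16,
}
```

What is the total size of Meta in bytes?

64 bytes

Record: @0: signature [8B, align 8] → 8; @8: reserved [1B, align 1] → 9; +7 pad (align 8); @16: blocks [8B, align 8] → 24; @24: inode [8B, align 8] → 32; size 32, align 8
@0: c [32B, align 8] → 32
@32: h [8B, align 8] → 40
@40: b [8B, align 8] → 48
@48: f [12B, align 4] → 60
@60: g [2B, align 2] → 62
+2 tail pad (align 8)
size 64, align 8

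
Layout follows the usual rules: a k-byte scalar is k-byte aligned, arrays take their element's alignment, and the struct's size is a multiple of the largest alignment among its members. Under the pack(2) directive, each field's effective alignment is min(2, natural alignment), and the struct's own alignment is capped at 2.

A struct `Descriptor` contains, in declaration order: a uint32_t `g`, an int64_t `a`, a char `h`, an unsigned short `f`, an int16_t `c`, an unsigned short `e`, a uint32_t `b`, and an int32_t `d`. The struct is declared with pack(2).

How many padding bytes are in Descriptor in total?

@0: g [4B, align 2] → 4
@4: a [8B, align 2] → 12
@12: h [1B, align 1] → 13
+1 pad (align 2)
@14: f [2B, align 2] → 16
@16: c [2B, align 2] → 18
@18: e [2B, align 2] → 20
@20: b [4B, align 2] → 24
@24: d [4B, align 2] → 28
size 28, align 2
data bytes 27, size 28 → padding 1

1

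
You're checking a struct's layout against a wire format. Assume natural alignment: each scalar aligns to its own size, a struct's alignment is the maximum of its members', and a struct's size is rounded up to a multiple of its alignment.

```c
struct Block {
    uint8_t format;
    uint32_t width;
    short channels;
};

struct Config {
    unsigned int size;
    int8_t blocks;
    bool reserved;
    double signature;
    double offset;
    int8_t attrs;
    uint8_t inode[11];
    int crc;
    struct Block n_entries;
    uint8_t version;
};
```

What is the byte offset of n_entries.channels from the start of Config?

48

Block: format at 0 (size 1, align 1) → ends 1; pad 3 to align 4 for width; width at 4 (size 4, align 4) → ends 8; channels at 8 (size 2, align 2) → ends 10; tail pad 2 to reach multiple of 4; total 12 bytes, alignment 4
size at 0 (size 4, align 4) → ends 4
blocks at 4 (size 1, align 1) → ends 5
reserved at 5 (size 1, align 1) → ends 6
pad 2 to align 8 for signature
signature at 8 (size 8, align 8) → ends 16
offset at 16 (size 8, align 8) → ends 24
attrs at 24 (size 1, align 1) → ends 25
inode at 25 (size 11, align 1) → ends 36
crc at 36 (size 4, align 4) → ends 40
n_entries at 40 (size 12, align 4) → ends 52
within Block: channels at 8
40 + 8 = 48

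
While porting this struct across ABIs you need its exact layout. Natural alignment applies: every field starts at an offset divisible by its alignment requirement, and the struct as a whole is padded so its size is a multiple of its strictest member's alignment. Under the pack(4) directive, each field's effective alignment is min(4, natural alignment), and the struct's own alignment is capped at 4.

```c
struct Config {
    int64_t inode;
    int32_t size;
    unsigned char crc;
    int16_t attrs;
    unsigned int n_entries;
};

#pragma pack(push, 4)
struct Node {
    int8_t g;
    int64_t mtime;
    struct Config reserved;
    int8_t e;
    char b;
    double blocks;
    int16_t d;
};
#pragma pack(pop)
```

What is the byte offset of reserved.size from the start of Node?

20

Config: 0..8  inode  (8B, 8-aligned); 8..12  size  (4B, 4-aligned); 12..13  crc  (1B, 1-aligned); 13..14  -- padding (1B); 14..16  attrs  (2B, 2-aligned); 16..20  n_entries  (4B, 4-aligned); 20..24  -- tail padding (4B); sizeof = 24, alignof = 8
0..1  g  (1B, 1-aligned)
1..4  -- padding (3B)
4..12  mtime  (8B, 4-aligned)
12..36  reserved  (24B, 4-aligned)
within Config: size at 8
12 + 8 = 20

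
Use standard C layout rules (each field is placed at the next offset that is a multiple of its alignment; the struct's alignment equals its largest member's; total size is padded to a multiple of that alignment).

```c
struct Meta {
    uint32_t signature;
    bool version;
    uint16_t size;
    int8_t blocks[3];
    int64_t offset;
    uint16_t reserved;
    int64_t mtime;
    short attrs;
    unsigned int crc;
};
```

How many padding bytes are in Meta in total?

14

0..4  signature  (4B, 4-aligned)
4..5  version  (1B, 1-aligned)
5..6  -- padding (1B)
6..8  size  (2B, 2-aligned)
8..11  blocks  (3B, 1-aligned)
11..16  -- padding (5B)
16..24  offset  (8B, 8-aligned)
24..26  reserved  (2B, 2-aligned)
26..32  -- padding (6B)
32..40  mtime  (8B, 8-aligned)
40..42  attrs  (2B, 2-aligned)
42..44  -- padding (2B)
44..48  crc  (4B, 4-aligned)
sizeof = 48, alignof = 8
data bytes 34, size 48 → padding 14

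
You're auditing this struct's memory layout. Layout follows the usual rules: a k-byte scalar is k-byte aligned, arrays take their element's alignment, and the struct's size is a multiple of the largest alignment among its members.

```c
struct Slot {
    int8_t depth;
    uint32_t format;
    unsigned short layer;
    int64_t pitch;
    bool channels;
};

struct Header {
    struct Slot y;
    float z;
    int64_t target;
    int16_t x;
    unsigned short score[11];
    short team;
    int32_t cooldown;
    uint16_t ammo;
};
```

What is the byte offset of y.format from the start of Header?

Slot: 0..1  depth  (1B, 1-aligned); 1..4  -- padding (3B); 4..8  format  (4B, 4-aligned); 8..10  layer  (2B, 2-aligned); 10..16  -- padding (6B); 16..24  pitch  (8B, 8-aligned); 24..25  channels  (1B, 1-aligned); 25..32  -- tail padding (7B); sizeof = 32, alignof = 8
0..32  y  (32B, 8-aligned)
within Slot: format at 4
0 + 4 = 4

4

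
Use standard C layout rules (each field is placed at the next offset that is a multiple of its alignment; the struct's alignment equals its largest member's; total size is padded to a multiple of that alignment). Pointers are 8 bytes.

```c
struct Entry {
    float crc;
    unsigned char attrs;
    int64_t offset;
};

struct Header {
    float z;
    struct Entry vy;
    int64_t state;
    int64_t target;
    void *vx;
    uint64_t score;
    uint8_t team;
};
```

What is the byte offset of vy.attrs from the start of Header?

Entry: crc at 0 (size 4, align 4) → ends 4; attrs at 4 (size 1, align 1) → ends 5; pad 3 to align 8 for offset; offset at 8 (size 8, align 8) → ends 16; total 16 bytes, alignment 8
z at 0 (size 4, align 4) → ends 4
pad 4 to align 8 for vy
vy at 8 (size 16, align 8) → ends 24
within Entry: attrs at 4
8 + 4 = 12

12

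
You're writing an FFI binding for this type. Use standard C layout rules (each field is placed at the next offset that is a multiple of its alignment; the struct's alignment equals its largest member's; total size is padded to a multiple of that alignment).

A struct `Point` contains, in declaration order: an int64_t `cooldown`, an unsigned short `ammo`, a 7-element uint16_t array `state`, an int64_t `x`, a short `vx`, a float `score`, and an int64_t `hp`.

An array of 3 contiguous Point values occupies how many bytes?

144

0..8  cooldown  (8B, 8-aligned)
8..10  ammo  (2B, 2-aligned)
10..24  state  (14B, 2-aligned)
24..32  x  (8B, 8-aligned)
32..34  vx  (2B, 2-aligned)
34..36  -- padding (2B)
36..40  score  (4B, 4-aligned)
40..48  hp  (8B, 8-aligned)
sizeof = 48, alignof = 8
array of 3: 3 × 48 = 144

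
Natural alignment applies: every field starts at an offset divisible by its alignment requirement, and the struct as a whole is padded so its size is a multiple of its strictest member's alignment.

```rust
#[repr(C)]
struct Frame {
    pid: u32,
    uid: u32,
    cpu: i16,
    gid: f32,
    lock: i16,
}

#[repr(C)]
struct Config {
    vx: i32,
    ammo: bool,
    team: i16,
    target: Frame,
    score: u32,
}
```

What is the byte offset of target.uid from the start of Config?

Frame: 0..4  pid  (4B, 4-aligned); 4..8  uid  (4B, 4-aligned); 8..10  cpu  (2B, 2-aligned); 10..12  -- padding (2B); 12..16  gid  (4B, 4-aligned); 16..18  lock  (2B, 2-aligned); 18..20  -- tail padding (2B); sizeof = 20, alignof = 4
0..4  vx  (4B, 4-aligned)
4..5  ammo  (1B, 1-aligned)
5..6  -- padding (1B)
6..8  team  (2B, 2-aligned)
8..28  target  (20B, 4-aligned)
within Frame: uid at 4
8 + 4 = 12

12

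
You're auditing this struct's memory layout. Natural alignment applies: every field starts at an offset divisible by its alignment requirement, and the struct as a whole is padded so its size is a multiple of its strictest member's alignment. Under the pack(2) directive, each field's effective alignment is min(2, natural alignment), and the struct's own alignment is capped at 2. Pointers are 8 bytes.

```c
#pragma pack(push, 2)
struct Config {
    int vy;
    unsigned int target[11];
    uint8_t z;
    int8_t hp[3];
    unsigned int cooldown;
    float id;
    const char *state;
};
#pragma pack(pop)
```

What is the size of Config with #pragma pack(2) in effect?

68

@0: vy [4B, align 2] → 4
@4: target [44B, align 2] → 48
@48: z [1B, align 1] → 49
@49: hp [3B, align 1] → 52
@52: cooldown [4B, align 2] → 56
@56: id [4B, align 2] → 60
@60: state [8B, align 2] → 68
size 68, align 2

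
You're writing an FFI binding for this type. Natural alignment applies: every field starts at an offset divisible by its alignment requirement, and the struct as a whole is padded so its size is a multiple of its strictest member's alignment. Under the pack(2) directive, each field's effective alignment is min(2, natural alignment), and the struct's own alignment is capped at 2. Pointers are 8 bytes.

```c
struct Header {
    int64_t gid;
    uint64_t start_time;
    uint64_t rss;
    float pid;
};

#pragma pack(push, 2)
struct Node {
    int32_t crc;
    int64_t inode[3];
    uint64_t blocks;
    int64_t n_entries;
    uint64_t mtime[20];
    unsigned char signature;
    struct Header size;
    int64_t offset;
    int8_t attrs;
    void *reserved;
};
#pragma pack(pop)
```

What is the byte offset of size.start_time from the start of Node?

214

Header: @0: gid [8B, align 8] → 8; @8: start_time [8B, align 8] → 16; @16: rss [8B, align 8] → 24; @24: pid [4B, align 4] → 28; +4 tail pad (align 8); size 32, align 8
@0: crc [4B, align 2] → 4
@4: inode [24B, align 2] → 28
@28: blocks [8B, align 2] → 36
@36: n_entries [8B, align 2] → 44
@44: mtime [160B, align 2] → 204
@204: signature [1B, align 1] → 205
+1 pad (align 2)
@206: size [32B, align 2] → 238
within Header: start_time at 8
206 + 8 = 214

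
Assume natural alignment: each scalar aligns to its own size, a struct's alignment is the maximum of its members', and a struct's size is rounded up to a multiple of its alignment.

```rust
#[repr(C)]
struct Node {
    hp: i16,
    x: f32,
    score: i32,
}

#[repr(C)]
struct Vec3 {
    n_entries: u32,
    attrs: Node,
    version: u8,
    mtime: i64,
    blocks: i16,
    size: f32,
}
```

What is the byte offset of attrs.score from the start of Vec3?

Node: @0: hp [2B, align 2] → 2; +2 pad (align 4); @4: x [4B, align 4] → 8; @8: score [4B, align 4] → 12; size 12, align 4
@0: n_entries [4B, align 4] → 4
@4: attrs [12B, align 4] → 16
within Node: score at 8
4 + 8 = 12

12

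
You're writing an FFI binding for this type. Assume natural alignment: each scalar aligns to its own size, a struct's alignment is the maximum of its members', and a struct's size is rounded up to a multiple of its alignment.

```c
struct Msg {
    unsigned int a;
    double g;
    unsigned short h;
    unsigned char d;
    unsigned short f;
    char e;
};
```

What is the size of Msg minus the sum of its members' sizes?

6

0..4  a  (4B, 4-aligned)
4..8  -- padding (4B)
8..16  g  (8B, 8-aligned)
16..18  h  (2B, 2-aligned)
18..19  d  (1B, 1-aligned)
19..20  -- padding (1B)
20..22  f  (2B, 2-aligned)
22..23  e  (1B, 1-aligned)
23..24  -- tail padding (1B)
sizeof = 24, alignof = 8
data bytes 18, size 24 → padding 6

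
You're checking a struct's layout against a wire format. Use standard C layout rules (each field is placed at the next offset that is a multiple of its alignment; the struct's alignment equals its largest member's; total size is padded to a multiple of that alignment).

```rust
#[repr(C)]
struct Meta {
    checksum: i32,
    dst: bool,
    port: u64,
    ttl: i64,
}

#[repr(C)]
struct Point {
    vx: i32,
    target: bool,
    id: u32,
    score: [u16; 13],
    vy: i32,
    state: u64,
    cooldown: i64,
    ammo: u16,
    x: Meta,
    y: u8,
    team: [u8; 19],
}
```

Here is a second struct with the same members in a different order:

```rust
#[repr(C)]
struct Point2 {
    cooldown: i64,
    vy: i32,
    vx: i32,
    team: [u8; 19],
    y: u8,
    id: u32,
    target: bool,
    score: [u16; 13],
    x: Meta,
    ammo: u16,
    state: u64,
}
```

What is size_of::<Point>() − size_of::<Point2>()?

8

Meta: checksum at 0 (size 4, align 4) → ends 4; dst at 4 (size 1, align 1) → ends 5; pad 3 to align 8 for port; port at 8 (size 8, align 8) → ends 16; ttl at 16 (size 8, align 8) → ends 24; total 24 bytes, alignment 8
vx at 0 (size 4, align 4) → ends 4
target at 4 (size 1, align 1) → ends 5
pad 3 to align 4 for id
id at 8 (size 4, align 4) → ends 12
score at 12 (size 26, align 2) → ends 38
pad 2 to align 4 for vy
vy at 40 (size 4, align 4) → ends 44
pad 4 to align 8 for state
state at 48 (size 8, align 8) → ends 56
cooldown at 56 (size 8, align 8) → ends 64
ammo at 64 (size 2, align 2) → ends 66
pad 6 to align 8 for x
x at 72 (size 24, align 8) → ends 96
y at 96 (size 1, align 1) → ends 97
team at 97 (size 19, align 1) → ends 116
tail pad 4 to reach multiple of 8
total 120 bytes, alignment 8
— Point2 —
cooldown at 0 (size 8, align 8) → ends 8
vy at 8 (size 4, align 4) → ends 12
vx at 12 (size 4, align 4) → ends 16
team at 16 (size 19, align 1) → ends 35
y at 35 (size 1, align 1) → ends 36
id at 36 (size 4, align 4) → ends 40
target at 40 (size 1, align 1) → ends 41
pad 1 to align 2 for score
score at 42 (size 26, align 2) → ends 68
pad 4 to align 8 for x
x at 72 (size 24, align 8) → ends 96
ammo at 96 (size 2, align 2) → ends 98
pad 6 to align 8 for state
state at 104 (size 8, align 8) → ends 112
total 112 bytes, alignment 8
120 − 112 = 8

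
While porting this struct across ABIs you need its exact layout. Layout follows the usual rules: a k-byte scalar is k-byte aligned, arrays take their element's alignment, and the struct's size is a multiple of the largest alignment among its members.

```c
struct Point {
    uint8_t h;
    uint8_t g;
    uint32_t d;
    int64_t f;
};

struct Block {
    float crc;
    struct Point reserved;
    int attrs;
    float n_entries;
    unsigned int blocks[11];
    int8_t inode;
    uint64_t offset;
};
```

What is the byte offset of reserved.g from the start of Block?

Point: h at 0 (size 1, align 1) → ends 1; g at 1 (size 1, align 1) → ends 2; pad 2 to align 4 for d; d at 4 (size 4, align 4) → ends 8; f at 8 (size 8, align 8) → ends 16; total 16 bytes, alignment 8
crc at 0 (size 4, align 4) → ends 4
pad 4 to align 8 for reserved
reserved at 8 (size 16, align 8) → ends 24
within Point: g at 1
8 + 1 = 9

9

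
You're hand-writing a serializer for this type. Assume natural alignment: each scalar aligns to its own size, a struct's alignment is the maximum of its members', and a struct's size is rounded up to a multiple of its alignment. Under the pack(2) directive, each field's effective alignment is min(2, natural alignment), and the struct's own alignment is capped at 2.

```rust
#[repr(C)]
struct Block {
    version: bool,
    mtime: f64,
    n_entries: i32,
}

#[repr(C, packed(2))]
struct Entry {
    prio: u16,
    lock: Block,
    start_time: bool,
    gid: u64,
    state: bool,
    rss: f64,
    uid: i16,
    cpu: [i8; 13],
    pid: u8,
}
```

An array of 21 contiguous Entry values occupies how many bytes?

1302

Block: @0: version [1B, align 1] → 1; +7 pad (align 8); @8: mtime [8B, align 8] → 16; @16: n_entries [4B, align 4] → 20; +4 tail pad (align 8); size 24, align 8
@0: prio [2B, align 2] → 2
@2: lock [24B, align 2] → 26
@26: start_time [1B, align 1] → 27
+1 pad (align 2)
@28: gid [8B, align 2] → 36
@36: state [1B, align 1] → 37
+1 pad (align 2)
@38: rss [8B, align 2] → 46
@46: uid [2B, align 2] → 48
@48: cpu [13B, align 1] → 61
@61: pid [1B, align 1] → 62
size 62, align 2
array of 21: 21 × 62 = 1302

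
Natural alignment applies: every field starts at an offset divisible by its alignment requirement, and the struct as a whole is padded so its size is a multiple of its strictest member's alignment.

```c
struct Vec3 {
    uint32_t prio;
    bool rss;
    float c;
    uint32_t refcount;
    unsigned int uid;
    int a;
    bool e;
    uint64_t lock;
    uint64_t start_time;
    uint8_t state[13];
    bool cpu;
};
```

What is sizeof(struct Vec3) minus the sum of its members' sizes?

12

@0: prio [4B, align 4] → 4
@4: rss [1B, align 1] → 5
+3 pad (align 4)
@8: c [4B, align 4] → 12
@12: refcount [4B, align 4] → 16
@16: uid [4B, align 4] → 20
@20: a [4B, align 4] → 24
@24: e [1B, align 1] → 25
+7 pad (align 8)
@32: lock [8B, align 8] → 40
@40: start_time [8B, align 8] → 48
@48: state [13B, align 1] → 61
@61: cpu [1B, align 1] → 62
+2 tail pad (align 8)
size 64, align 8
data bytes 52, size 64 → padding 12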